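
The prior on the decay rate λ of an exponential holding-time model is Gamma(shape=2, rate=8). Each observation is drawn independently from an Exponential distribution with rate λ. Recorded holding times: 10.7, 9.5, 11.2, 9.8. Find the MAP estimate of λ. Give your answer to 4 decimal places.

λ̂_MAP = 0.1016

The Exponential(rate=λ) likelihood is ∝ λ^n e^(−λΣtᵢ). Here n = 4 and Σtᵢ = 10.7 + 9.5 + 11.2 + 9.8 = 41.2.
Posterior ∝ λe^(−8λ) · λ^4e^(−41.2λ) = λ^5e^(−49.2λ), i.e. Gamma(6, 49.2).
Mode = (a−1)/b = 5/49.2 ≈ 0.1016.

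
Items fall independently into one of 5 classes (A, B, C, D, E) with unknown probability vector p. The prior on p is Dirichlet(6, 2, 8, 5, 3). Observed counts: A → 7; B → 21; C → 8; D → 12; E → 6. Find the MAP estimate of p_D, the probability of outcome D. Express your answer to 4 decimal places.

The posterior is Dirichlet(αᵢ + nᵢ) = Dirichlet(13, 23, 16, 17, 9).
For a Dirichlet(a₁,…,a_K) with all aᵢ > 1, the mode has j-th component (aⱼ − 1)/(Σaᵢ − K).
Here Σaᵢ = 78 and K = 5, so p_D = (17 − 1)/(78 − 5) = 16/73 ≈ 0.2192.

MAP estimate of p_D = 0.2192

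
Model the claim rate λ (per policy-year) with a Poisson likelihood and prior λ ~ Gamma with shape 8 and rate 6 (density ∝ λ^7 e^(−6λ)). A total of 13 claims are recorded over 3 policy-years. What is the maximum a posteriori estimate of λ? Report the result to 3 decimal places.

Σxᵢ = 13, n = 3.
Posterior ∝ λ^7e^(−6λ) · λ^13e^(−3λ) = λ^20e^(−9λ), i.e. Gamma(shape=21, rate=9).
The mode of a Gamma(a, b) with a ≥ 1 (shape–rate) is (a−1)/b = 20/9 ≈ 2.222.

λ̂_MAP = 2.222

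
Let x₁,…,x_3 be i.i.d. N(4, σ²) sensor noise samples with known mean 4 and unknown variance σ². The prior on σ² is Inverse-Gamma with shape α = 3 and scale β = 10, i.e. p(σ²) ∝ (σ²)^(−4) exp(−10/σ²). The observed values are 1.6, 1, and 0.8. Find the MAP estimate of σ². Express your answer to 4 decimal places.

Sum of squared deviations about the known mean: SS = (1.6−4)² + (1−4)² + (0.8−4)² = 25.
The Normal likelihood contributes (σ²)^(−n/2) exp(−SS/(2σ²)), so the posterior is Inverse-Gamma(α + n/2, β + SS/2) = Inverse-Gamma(4.5, 22.5).
The mode of Inverse-Gamma(a, b) is b/(a+1) = 22.5/5.5 ≈ 4.0909.

σ̂²_MAP = 4.0909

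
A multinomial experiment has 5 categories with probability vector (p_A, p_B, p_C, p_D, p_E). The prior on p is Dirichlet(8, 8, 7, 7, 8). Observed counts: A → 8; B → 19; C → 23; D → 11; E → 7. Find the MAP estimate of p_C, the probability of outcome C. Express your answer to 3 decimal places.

MAP estimate of p_C = 0.287

The posterior is Dirichlet(αᵢ + nᵢ) = Dirichlet(16, 27, 30, 18, 15).
For a Dirichlet(a₁,…,a_K) with all aᵢ > 1, the mode has j-th component (aⱼ − 1)/(Σaᵢ − K).
Here Σaᵢ = 106 and K = 5, so p_C = (30 − 1)/(106 − 5) = 29/101 ≈ 0.287.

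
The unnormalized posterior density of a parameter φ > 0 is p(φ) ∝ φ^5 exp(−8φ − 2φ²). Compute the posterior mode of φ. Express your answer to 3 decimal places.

φ̂_MAP = 0.500

ℓ'(φ) = 5/φ − 8 − 4φ. Setting this to zero and multiplying by φ: 4φ² + 8φ − 5 = 0.
φ = (−8 + √(8² + 4·4·5)) / (2·4) = (−8 + √144) / 8 = (−8 + 12)/8 = 1/2.
ℓ''(φ) = −5/φ² − 4 < 0, confirming a maximum.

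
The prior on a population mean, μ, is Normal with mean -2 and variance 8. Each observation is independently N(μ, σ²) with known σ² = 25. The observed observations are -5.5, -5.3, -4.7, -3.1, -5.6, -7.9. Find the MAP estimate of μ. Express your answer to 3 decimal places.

μ̂_MAP = -4.203

n = 6; x̄ = ((-5.5) + (-5.3) + (-4.7) + (-3.1) + (-5.6) + (-7.9))/6 = -32.1/6 = -5.35.
For a Normal prior and Normal likelihood with known variance, the posterior is Normal; its mode equals its mean, the precision-weighted average.
Prior precision 1/σ₀² = 1/8 = 0.125; data precision n/σ² = 6/25 = 0.24.
μ̂ = (0.125·(-2) + 0.24·(-5.35)) / (0.125 + 0.24) = (-1.534)/0.365 = -1534/365 ≈ -4.203.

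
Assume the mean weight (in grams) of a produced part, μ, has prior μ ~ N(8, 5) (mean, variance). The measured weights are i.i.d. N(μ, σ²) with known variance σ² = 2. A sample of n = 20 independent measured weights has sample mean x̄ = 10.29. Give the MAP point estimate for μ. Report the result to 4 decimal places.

n = 20, x̄ = 10.29.
For a Normal prior and Normal likelihood with known variance, the posterior is Normal; its mode equals its mean, the precision-weighted average.
Prior precision 1/σ₀² = 1/5 = 0.2; data precision n/σ² = 20/2 = 10.
μ̂ = (0.2·8 + 10·10.29) / (0.2 + 10) = 104.5/10.2 = 1045/102 ≈ 10.2451.

μ̂_MAP = 10.2451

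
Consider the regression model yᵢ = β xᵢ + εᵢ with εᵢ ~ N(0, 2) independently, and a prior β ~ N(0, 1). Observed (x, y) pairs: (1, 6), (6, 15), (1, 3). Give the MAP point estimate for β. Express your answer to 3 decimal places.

β̂_MAP = 2.475

log p(β | y) = −Σ(yᵢ − βxᵢ)²/(2·2) − β²/(2·1) + const.
Setting the derivative to zero: Σxᵢ(yᵢ − βxᵢ)/2 − β/1 = 0, so β = Σxᵢyᵢ / (Σxᵢ² + σ²/τ²).
Σxᵢyᵢ = 1·6 + 6·15 + 1·3 = 99; Σxᵢ² = 38; σ²/τ² = 2.
β̂_MAP = 99 / (38 + 2) = 99/40 ≈ 2.475.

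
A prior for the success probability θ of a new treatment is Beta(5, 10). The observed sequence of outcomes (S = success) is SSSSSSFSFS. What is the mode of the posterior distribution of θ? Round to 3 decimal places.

Prior: Beta(5, 10).
Data: 8 successes in 10 trials (from the sequence). The binomial likelihood contributes θ^8(1−θ)^2, so the posterior is Beta(5+8, 10+2) = Beta(13, 12).
For Beta(a, b) with a, b > 1 the mode is (a−1)/(a+b−2) = 12/23 ≈ 0.522.

θ̂_MAP = 0.522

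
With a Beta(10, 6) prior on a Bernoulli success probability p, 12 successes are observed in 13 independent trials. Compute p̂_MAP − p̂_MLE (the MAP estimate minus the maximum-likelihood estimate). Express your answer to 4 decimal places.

Posterior is Beta(22, 7); MAP = (22−1)/(29−2) = 21/27 ≈ 0.77778.
MLE ignores the prior: p̂_MLE = k/n = 12/13 ≈ 0.92308.
Difference = 21/27 − 12/13 = -17/117 ≈ -0.1453.

MAP − MLE = -0.1453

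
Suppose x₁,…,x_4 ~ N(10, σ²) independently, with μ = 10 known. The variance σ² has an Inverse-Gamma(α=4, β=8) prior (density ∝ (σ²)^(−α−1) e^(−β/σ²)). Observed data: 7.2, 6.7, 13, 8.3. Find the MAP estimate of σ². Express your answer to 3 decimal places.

Sum of squared deviations about the known mean: SS = (7.2−10)² + (6.7−10)² + (13−10)² + (8.3−10)² = 30.62.
The Normal likelihood contributes (σ²)^(−n/2) exp(−SS/(2σ²)), so the posterior is Inverse-Gamma(α + n/2, β + SS/2) = Inverse-Gamma(6, 23.31).
The mode of Inverse-Gamma(a, b) is b/(a+1) = 23.31/7 ≈ 3.330.

σ̂²_MAP = 3.330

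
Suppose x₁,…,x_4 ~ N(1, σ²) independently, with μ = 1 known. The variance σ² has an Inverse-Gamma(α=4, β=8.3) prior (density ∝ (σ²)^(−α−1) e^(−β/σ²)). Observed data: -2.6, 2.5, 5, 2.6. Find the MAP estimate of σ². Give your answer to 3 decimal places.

Sum of squared deviations about the known mean: SS = (-2.6−1)² + (2.5−1)² + (5−1)² + (2.6−1)² = 33.77.
The Normal likelihood contributes (σ²)^(−n/2) exp(−SS/(2σ²)), so the posterior is Inverse-Gamma(α + n/2, β + SS/2) = Inverse-Gamma(6, 25.185).
The mode of Inverse-Gamma(a, b) is b/(a+1) = 25.185/7 ≈ 3.598.

σ̂²_MAP = 3.598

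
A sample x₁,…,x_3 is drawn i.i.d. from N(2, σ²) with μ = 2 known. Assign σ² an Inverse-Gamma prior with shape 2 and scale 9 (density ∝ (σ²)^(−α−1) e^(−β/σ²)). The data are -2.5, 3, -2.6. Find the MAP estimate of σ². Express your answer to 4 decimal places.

Sum of squared deviations about the known mean: SS = (-2.5−2)² + (3−2)² + (-2.6−2)² = 42.41.
The Normal likelihood contributes (σ²)^(−n/2) exp(−SS/(2σ²)), so the posterior is Inverse-Gamma(α + n/2, β + SS/2) = Inverse-Gamma(3.5, 30.205).
The mode of Inverse-Gamma(a, b) is b/(a+1) = 30.205/4.5 ≈ 6.7122.

σ̂²_MAP = 6.7122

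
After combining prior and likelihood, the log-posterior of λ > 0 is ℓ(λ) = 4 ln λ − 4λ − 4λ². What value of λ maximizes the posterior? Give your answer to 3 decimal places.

λ̂_MAP = 0.500

ℓ'(λ) = 4/λ − 4 − 8λ. Setting this to zero and multiplying by λ: 8λ² + 4λ − 4 = 0.
λ = (−4 + √(4² + 4·8·4)) / (2·8) = (−4 + √144) / 16 = (−4 + 12)/16 = 1/2.
ℓ''(λ) = −4/λ² − 8 < 0, confirming a maximum.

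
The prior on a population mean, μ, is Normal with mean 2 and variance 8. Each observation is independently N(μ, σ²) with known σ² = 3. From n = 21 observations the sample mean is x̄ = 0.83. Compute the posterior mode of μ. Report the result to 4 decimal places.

μ̂_MAP = 0.8505

n = 21, x̄ = 0.83.
For a Normal prior and Normal likelihood with known variance, the posterior is Normal; its mode equals its mean, the precision-weighted average.
Prior precision 1/σ₀² = 1/8 = 0.125; data precision n/σ² = 21/3 = 7.
μ̂ = (0.125·2 + 7·0.83) / (0.125 + 7) = 6.06/7.125 = 404/475 ≈ 0.8505.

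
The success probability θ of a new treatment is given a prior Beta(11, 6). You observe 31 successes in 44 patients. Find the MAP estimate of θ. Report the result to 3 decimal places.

Prior: Beta(11, 6).
Data: 31 successes in 44 trials. The binomial likelihood contributes θ^31(1−θ)^13, so the posterior is Beta(11+31, 6+13) = Beta(42, 19).
For Beta(a, b) with a, b > 1 the mode is (a−1)/(a+b−2) = 41/59 ≈ 0.695.

θ̂_MAP = 0.695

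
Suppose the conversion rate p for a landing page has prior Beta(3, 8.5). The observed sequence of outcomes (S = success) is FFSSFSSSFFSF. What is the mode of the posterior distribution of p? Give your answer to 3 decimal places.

Prior: Beta(3, 8.5).
Data: 6 successes in 12 trials (from the sequence). The binomial likelihood contributes p^6(1−p)^6, so the posterior is Beta(3+6, 8.5+6) = Beta(9, 14.5).
For Beta(a, b) with a, b > 1 the mode is (a−1)/(a+b−2) = 8/21.5 ≈ 0.372.

p̂_MAP = 0.372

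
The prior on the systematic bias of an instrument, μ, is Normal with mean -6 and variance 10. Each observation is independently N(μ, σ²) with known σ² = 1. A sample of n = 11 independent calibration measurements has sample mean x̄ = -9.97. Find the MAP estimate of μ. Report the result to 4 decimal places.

μ̂_MAP = -9.9342

n = 11, x̄ = -9.97.
For a Normal prior and Normal likelihood with known variance, the posterior is Normal; its mode equals its mean, the precision-weighted average.
Prior precision 1/σ₀² = 1/10 = 0.1; data precision n/σ² = 11/1 = 11.
μ̂ = (0.1·(-6) + 11·(-9.97)) / (0.1 + 11) = (-110.27)/11.1 = -11027/1110 ≈ -9.9342.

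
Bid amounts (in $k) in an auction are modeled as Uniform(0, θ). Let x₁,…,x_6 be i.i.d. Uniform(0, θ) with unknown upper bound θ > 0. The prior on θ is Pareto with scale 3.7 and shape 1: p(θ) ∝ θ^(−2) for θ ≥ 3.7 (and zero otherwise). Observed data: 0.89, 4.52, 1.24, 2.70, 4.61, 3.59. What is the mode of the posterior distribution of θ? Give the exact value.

The Uniform(0, θ) likelihood is θ^(−n) for θ ≥ max(xᵢ), zero otherwise. Here max(xᵢ) = 4.61.
Posterior ∝ θ^(−2) · θ^(−6) = θ^(−8) on θ ≥ max(3.7, 4.61) = 4.61.
This density is strictly decreasing in θ, so the posterior mode lies at the lower boundary of the support.

θ̂_MAP = 4.61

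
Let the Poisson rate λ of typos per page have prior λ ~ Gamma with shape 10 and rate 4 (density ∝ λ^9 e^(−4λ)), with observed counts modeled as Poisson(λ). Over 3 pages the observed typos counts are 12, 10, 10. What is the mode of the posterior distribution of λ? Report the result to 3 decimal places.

λ̂_MAP = 5.857

Σxᵢ = 12+10+10 = 32, with n = 3.
Posterior ∝ λ^9e^(−4λ) · λ^32e^(−3λ) = λ^41e^(−7λ), i.e. Gamma(shape=42, rate=7).
The mode of a Gamma(a, b) with a ≥ 1 (shape–rate) is (a−1)/b = 41/7 ≈ 5.857.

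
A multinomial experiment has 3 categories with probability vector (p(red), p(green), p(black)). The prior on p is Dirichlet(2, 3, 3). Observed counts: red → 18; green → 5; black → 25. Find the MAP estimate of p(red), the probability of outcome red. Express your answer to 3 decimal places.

The posterior is Dirichlet(αᵢ + nᵢ) = Dirichlet(20, 8, 28).
For a Dirichlet(a₁,…,a_K) with all aᵢ > 1, the mode has j-th component (aⱼ − 1)/(Σaᵢ − K).
Here Σaᵢ = 56 and K = 3, so p(red) = (20 − 1)/(56 − 3) = 19/53 ≈ 0.358.

MAP estimate of p(red) = 0.358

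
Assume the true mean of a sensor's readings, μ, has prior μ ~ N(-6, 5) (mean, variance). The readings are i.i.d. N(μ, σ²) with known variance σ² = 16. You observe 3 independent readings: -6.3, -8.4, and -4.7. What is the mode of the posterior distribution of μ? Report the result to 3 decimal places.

μ̂_MAP = -6.226

n = 3; x̄ = ((-6.3) + (-8.4) + (-4.7))/3 = -19.4/3 = -97/15 ≈ -6.4667.
For a Normal prior and Normal likelihood with known variance, the posterior is Normal; its mode equals its mean, the precision-weighted average.
Prior precision 1/σ₀² = 1/5 = 0.2; data precision n/σ² = 3/16 = 0.1875.
μ̂ = (0.2·(-6) + 0.1875·(-97/15)) / (0.2 + 0.1875) = (-2.4125)/0.3875 = -193/31 ≈ -6.226.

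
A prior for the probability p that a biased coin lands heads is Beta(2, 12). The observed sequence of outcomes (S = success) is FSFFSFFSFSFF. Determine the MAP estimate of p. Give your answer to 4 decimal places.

p̂_MAP = 0.2083

Prior: Beta(2, 12).
Data: 4 successes in 12 trials (from the sequence). The binomial likelihood contributes p^4(1−p)^8, so the posterior is Beta(2+4, 12+8) = Beta(6, 20).
For Beta(a, b) with a, b > 1 the mode is (a−1)/(a+b−2) = 5/24 ≈ 0.2083.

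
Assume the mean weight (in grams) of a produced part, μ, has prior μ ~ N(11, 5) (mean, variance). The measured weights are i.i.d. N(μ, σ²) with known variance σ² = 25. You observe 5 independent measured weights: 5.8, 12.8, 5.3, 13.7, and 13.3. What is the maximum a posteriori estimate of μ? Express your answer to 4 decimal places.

n = 5; x̄ = (5.8 + 12.8 + 5.3 + 13.7 + 13.3)/5 = 50.9/5 = 10.18.
For a Normal prior and Normal likelihood with known variance, the posterior is Normal; its mode equals its mean, the precision-weighted average.
Prior precision 1/σ₀² = 1/5 = 0.2; data precision n/σ² = 5/25 = 0.2.
μ̂ = (0.2·11 + 0.2·10.18) / (0.2 + 0.2) = 4.236/0.4 = 10.5900.

μ̂_MAP = 10.5900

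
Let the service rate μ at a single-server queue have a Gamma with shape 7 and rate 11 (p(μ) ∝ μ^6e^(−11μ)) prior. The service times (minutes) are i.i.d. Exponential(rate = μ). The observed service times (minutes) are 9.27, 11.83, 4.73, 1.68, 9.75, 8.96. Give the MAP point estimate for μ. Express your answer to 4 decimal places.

μ̂_MAP = 0.2097

The Exponential(rate=μ) likelihood is ∝ μ^n e^(−μΣtᵢ). Here n = 6 and Σtᵢ = 9.27 + 11.83 + 4.73 + 1.68 + 9.75 + 8.96 = 46.22.
Posterior ∝ μ^6e^(−11μ) · μ^6e^(−46.22μ) = μ^12e^(−57.22μ), i.e. Gamma(13, 57.22).
Mode = (a−1)/b = 12/57.22 ≈ 0.2097.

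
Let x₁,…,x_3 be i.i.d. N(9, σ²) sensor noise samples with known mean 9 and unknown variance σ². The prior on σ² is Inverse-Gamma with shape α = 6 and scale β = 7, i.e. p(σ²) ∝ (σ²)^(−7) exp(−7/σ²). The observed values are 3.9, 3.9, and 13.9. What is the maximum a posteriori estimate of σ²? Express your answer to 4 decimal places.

Sum of squared deviations about the known mean: SS = (3.9−9)² + (3.9−9)² + (13.9−9)² = 76.03.
The Normal likelihood contributes (σ²)^(−n/2) exp(−SS/(2σ²)), so the posterior is Inverse-Gamma(α + n/2, β + SS/2) = Inverse-Gamma(7.5, 45.015).
The mode of Inverse-Gamma(a, b) is b/(a+1) = 45.015/8.5 ≈ 5.2959.

σ̂²_MAP = 5.2959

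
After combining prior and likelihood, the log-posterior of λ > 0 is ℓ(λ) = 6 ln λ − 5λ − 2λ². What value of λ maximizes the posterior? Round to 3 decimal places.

ℓ'(λ) = 6/λ − 5 − 4λ. Setting this to zero and multiplying by λ: 4λ² + 5λ − 6 = 0.
λ = (−5 + √(5² + 4·4·6)) / (2·4) = (−5 + √121) / 8 = (−5 + 11)/8 = 3/4.
ℓ''(λ) = −6/λ² − 4 < 0, confirming a maximum.

λ̂_MAP = 0.750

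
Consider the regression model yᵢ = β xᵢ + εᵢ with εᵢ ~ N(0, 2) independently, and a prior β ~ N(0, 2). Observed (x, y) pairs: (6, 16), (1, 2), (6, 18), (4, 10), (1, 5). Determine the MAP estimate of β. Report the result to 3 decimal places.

log p(β | y) = −Σ(yᵢ − βxᵢ)²/(2·2) − β²/(2·2) + const.
Setting the derivative to zero: Σxᵢ(yᵢ − βxᵢ)/2 − β/2 = 0, so β = Σxᵢyᵢ / (Σxᵢ² + σ²/τ²).
Σxᵢyᵢ = 6·16 + 1·2 + 6·18 + 4·10 + 1·5 = 251; Σxᵢ² = 90; σ²/τ² = 1.
β̂_MAP = 251 / (90 + 1) = 251/91 ≈ 2.758.

β̂_MAP = 2.758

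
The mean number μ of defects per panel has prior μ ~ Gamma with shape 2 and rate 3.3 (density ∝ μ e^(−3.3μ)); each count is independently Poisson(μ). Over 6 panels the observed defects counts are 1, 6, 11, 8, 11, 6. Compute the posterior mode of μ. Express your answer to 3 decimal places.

Σxᵢ = 1+6+11+8+11+6 = 43, with n = 6.
Posterior ∝ μe^(−3.3μ) · μ^43e^(−6μ) = μ^44e^(−9.3μ), i.e. Gamma(shape=45, rate=9.3).
The mode of a Gamma(a, b) with a ≥ 1 (shape–rate) is (a−1)/b = 44/9.3 ≈ 4.731.

μ̂_MAP = 4.731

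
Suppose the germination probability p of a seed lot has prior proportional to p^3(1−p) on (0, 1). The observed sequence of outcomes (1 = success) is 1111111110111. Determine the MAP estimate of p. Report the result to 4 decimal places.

p̂_MAP = 0.8824

The prior density ∝ p^3(1−p)^1 is the kernel of Beta(4, 2).
Data: 12 successes in 13 trials (from the sequence). The binomial likelihood contributes p^12(1−p)^1, so the posterior is Beta(4+12, 2+1) = Beta(16, 3).
For Beta(a, b) with a, b > 1 the mode is (a−1)/(a+b−2) = 15/17 ≈ 0.8824.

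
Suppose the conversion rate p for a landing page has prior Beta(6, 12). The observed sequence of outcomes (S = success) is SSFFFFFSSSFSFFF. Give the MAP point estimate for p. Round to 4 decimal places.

p̂_MAP = 0.3548

Prior: Beta(6, 12).
Data: 6 successes in 15 trials (from the sequence). The binomial likelihood contributes p^6(1−p)^9, so the posterior is Beta(6+6, 12+9) = Beta(12, 21).
For Beta(a, b) with a, b > 1 the mode is (a−1)/(a+b−2) = 11/31 ≈ 0.3548.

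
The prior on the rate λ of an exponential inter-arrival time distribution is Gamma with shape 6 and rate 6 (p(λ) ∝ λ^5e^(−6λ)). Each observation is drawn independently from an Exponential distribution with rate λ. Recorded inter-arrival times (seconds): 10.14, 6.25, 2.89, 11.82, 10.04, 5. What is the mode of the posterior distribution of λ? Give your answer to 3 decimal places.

λ̂_MAP = 0.211

The Exponential(rate=λ) likelihood is ∝ λ^n e^(−λΣtᵢ). Here n = 6 and Σtᵢ = 10.14 + 6.25 + 2.89 + 11.82 + 10.04 + 5 = 46.14.
Posterior ∝ λ^5e^(−6λ) · λ^6e^(−46.14λ) = λ^11e^(−52.14λ), i.e. Gamma(12, 52.14).
Mode = (a−1)/b = 11/52.14 ≈ 0.211.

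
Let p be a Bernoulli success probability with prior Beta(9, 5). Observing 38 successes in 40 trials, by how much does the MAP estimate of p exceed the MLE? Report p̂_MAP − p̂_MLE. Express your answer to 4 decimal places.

Posterior is Beta(47, 7); MAP = (47−1)/(54−2) = 46/52 ≈ 0.88462.
MLE ignores the prior: p̂_MLE = k/n = 38/40 ≈ 0.95000.
Difference = 46/52 − 38/40 = -17/260 ≈ -0.0654.

MAP − MLE = -0.0654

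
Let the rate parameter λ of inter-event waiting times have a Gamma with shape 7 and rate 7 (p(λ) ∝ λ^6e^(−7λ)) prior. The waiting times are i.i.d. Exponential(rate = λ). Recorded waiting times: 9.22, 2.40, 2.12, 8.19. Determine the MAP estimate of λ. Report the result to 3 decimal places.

The Exponential(rate=λ) likelihood is ∝ λ^n e^(−λΣtᵢ). Here n = 4 and Σtᵢ = 9.22 + 2.40 + 2.12 + 8.19 = 21.93.
Posterior ∝ λ^6e^(−7λ) · λ^4e^(−21.93λ) = λ^10e^(−28.93λ), i.e. Gamma(11, 28.93).
Mode = (a−1)/b = 10/28.93 ≈ 0.346.

λ̂_MAP = 0.346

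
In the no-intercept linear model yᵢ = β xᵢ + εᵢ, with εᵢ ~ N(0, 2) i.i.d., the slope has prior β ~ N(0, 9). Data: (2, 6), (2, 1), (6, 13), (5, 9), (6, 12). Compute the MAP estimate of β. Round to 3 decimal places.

β̂_MAP = 1.986

log p(β | y) = −Σ(yᵢ − βxᵢ)²/(2·2) − β²/(2·9) + const.
Setting the derivative to zero: Σxᵢ(yᵢ − βxᵢ)/2 − β/9 = 0, so β = Σxᵢyᵢ / (Σxᵢ² + σ²/τ²).
Σxᵢyᵢ = 2·6 + 2·1 + 6·13 + 5·9 + 6·12 = 209; Σxᵢ² = 105; σ²/τ² = 2/9.
β̂_MAP = 209 / (105 + 2/9) = 209/(947/9) = 1881/947 ≈ 1.986.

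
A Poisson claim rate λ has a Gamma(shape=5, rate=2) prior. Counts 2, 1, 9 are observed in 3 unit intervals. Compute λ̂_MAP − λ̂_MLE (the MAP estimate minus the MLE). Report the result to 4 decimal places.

Σxᵢ = 12. Posterior is Gamma(17, 5); MAP = (17−1)/5 = 16/5 ≈ 3.20000.
MLE = x̄ = 12/3 ≈ 4.00000.
Difference = 16/5 − 12/3 = -4/5 ≈ -0.8000.

MAP − MLE = -0.8000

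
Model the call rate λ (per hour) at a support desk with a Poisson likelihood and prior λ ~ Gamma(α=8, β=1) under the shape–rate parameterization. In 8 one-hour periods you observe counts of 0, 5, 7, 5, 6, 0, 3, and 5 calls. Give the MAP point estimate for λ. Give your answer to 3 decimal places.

λ̂_MAP = 4.222

Σxᵢ = 0+5+7+5+6+0+3+5 = 31, with n = 8.
Posterior ∝ λ^7e^(−1λ) · λ^31e^(−8λ) = λ^38e^(−9λ), i.e. Gamma(shape=39, rate=9).
The mode of a Gamma(a, b) with a ≥ 1 (shape–rate) is (a−1)/b = 38/9 ≈ 4.222.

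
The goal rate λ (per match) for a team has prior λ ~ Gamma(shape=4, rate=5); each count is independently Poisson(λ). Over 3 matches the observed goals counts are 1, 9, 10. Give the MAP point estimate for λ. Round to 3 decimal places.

Σxᵢ = 1+9+10 = 20, with n = 3.
Posterior ∝ λ^3e^(−5λ) · λ^20e^(−3λ) = λ^23e^(−8λ), i.e. Gamma(shape=24, rate=8).
The mode of a Gamma(a, b) with a ≥ 1 (shape–rate) is (a−1)/b = 23/8 ≈ 2.875.

λ̂_MAP = 2.875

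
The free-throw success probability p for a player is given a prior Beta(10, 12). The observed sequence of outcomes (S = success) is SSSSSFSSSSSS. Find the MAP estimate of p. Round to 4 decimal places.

p̂_MAP = 0.6250

Prior: Beta(10, 12).
Data: 11 successes in 12 trials (from the sequence). The binomial likelihood contributes p^11(1−p)^1, so the posterior is Beta(10+11, 12+1) = Beta(21, 13).
For Beta(a, b) with a, b > 1 the mode is (a−1)/(a+b−2) = 20/32 ≈ 0.6250.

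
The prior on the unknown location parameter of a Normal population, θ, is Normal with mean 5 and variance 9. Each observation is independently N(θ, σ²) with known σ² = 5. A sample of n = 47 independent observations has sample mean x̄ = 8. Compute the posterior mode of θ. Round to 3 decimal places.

θ̂_MAP = 7.965

n = 47, x̄ = 8.
For a Normal prior and Normal likelihood with known variance, the posterior is Normal; its mode equals its mean, the precision-weighted average.
Prior precision 1/σ₀² = 1/9; data precision n/σ² = 47/5 = 9.4.
θ̂ = ((1/9)·5 + 9.4·8) / (1/9 + 9.4) = (3409/45)/(428/45) = 3409/428 ≈ 7.965.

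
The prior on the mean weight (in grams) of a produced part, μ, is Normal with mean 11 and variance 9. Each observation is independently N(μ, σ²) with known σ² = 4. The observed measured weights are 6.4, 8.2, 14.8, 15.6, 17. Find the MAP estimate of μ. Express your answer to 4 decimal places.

μ̂_MAP = 12.2857

n = 5; x̄ = (6.4 + 8.2 + 14.8 + 15.6 + 17)/5 = 62/5 = 12.4.
For a Normal prior and Normal likelihood with known variance, the posterior is Normal; its mode equals its mean, the precision-weighted average.
Prior precision 1/σ₀² = 1/9; data precision n/σ² = 5/4 = 1.25.
μ̂ = ((1/9)·11 + 1.25·12.4) / (1/9 + 1.25) = (301/18)/(49/36) = 86/7 ≈ 12.2857.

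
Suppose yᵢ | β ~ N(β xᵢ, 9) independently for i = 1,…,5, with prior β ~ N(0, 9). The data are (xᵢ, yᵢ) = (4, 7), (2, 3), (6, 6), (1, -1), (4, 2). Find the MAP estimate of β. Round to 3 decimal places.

log p(β | y) = −Σ(yᵢ − βxᵢ)²/(2·9) − β²/(2·9) + const.
Setting the derivative to zero: Σxᵢ(yᵢ − βxᵢ)/9 − β/9 = 0, so β = Σxᵢyᵢ / (Σxᵢ² + σ²/τ²).
Σxᵢyᵢ = 4·7 + 2·3 + 6·6 + 1·(-1) + 4·2 = 77; Σxᵢ² = 73; σ²/τ² = 1.
β̂_MAP = 77 / (73 + 1) = 77/74 ≈ 1.041.

β̂_MAP = 1.041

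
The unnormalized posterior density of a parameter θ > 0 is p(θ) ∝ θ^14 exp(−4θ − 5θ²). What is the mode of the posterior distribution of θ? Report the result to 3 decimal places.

ℓ'(θ) = 14/θ − 4 − 10θ. Setting this to zero and multiplying by θ: 10θ² + 4θ − 14 = 0.
θ = (−4 + √(4² + 4·10·14)) / (2·10) = (−4 + √576) / 20 = (−4 + 24)/20 = 1.
ℓ''(θ) = −14/θ² − 10 < 0, confirming a maximum.

θ̂_MAP = 1.000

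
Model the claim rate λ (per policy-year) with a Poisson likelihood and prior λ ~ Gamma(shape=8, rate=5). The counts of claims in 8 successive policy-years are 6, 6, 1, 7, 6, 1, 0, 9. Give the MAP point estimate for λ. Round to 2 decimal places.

Σxᵢ = 6+6+1+7+6+1+0+9 = 36, with n = 8.
Posterior ∝ λ^7e^(−5λ) · λ^36e^(−8λ) = λ^43e^(−13λ), i.e. Gamma(shape=44, rate=13).
The mode of a Gamma(a, b) with a ≥ 1 (shape–rate) is (a−1)/b = 43/13 ≈ 3.31.

λ̂_MAP = 3.31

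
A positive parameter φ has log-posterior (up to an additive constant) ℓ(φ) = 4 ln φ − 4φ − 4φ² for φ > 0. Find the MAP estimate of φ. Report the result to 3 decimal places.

φ̂_MAP = 0.500

ℓ'(φ) = 4/φ − 4 − 8φ. Setting this to zero and multiplying by φ: 8φ² + 4φ − 4 = 0.
φ = (−4 + √(4² + 4·8·4)) / (2·8) = (−4 + √144) / 16 = (−4 + 12)/16 = 1/2.
ℓ''(φ) = −4/φ² − 8 < 0, confirming a maximum.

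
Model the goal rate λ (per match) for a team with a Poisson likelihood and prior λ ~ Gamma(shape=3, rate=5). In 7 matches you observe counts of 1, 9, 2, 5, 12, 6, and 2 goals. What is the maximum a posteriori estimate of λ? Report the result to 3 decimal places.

Σxᵢ = 1+9+2+5+12+6+2 = 37, with n = 7.
Posterior ∝ λ^2e^(−5λ) · λ^37e^(−7λ) = λ^39e^(−12λ), i.e. Gamma(shape=40, rate=12).
The mode of a Gamma(a, b) with a ≥ 1 (shape–rate) is (a−1)/b = 39/12 ≈ 3.250.

λ̂_MAP = 3.250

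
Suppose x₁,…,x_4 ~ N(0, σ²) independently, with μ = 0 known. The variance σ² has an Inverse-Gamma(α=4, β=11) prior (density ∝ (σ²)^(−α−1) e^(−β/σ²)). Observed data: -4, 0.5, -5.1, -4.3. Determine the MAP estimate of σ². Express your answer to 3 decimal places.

Sum of squared deviations about the known mean: SS = (-4−0)² + (0.5−0)² + (-5.1−0)² + (-4.3−0)² = 60.75.
The Normal likelihood contributes (σ²)^(−n/2) exp(−SS/(2σ²)), so the posterior is Inverse-Gamma(α + n/2, β + SS/2) = Inverse-Gamma(6, 41.375).
The mode of Inverse-Gamma(a, b) is b/(a+1) = 41.375/7 ≈ 5.911.

σ̂²_MAP = 5.911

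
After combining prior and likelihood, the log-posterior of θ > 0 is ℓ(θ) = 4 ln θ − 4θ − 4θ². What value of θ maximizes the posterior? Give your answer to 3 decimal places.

ℓ'(θ) = 4/θ − 4 − 8θ. Setting this to zero and multiplying by θ: 8θ² + 4θ − 4 = 0.
θ = (−4 + √(4² + 4·8·4)) / (2·8) = (−4 + √144) / 16 = (−4 + 12)/16 = 1/2.
ℓ''(θ) = −4/θ² − 8 < 0, confirming a maximum.

θ̂_MAP = 0.500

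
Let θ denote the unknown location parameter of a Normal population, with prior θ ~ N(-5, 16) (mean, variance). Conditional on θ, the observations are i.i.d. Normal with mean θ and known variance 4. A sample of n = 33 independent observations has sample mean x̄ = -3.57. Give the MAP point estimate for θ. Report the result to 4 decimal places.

n = 33, x̄ = -3.57.
For a Normal prior and Normal likelihood with known variance, the posterior is Normal; its mode equals its mean, the precision-weighted average.
Prior precision 1/σ₀² = 1/16 = 0.0625; data precision n/σ² = 33/4 = 8.25.
θ̂ = (0.0625·(-5) + 8.25·(-3.57)) / (0.0625 + 8.25) = (-29.765)/8.3125 = -11906/3325 ≈ -3.5808.

θ̂_MAP = -3.5808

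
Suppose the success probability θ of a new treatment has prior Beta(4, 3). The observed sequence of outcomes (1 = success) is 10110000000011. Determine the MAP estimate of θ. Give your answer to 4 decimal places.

Prior: Beta(4, 3).
Data: 5 successes in 14 trials (from the sequence). The binomial likelihood contributes θ^5(1−θ)^9, so the posterior is Beta(4+5, 3+9) = Beta(9, 12).
For Beta(a, b) with a, b > 1 the mode is (a−1)/(a+b−2) = 8/19 ≈ 0.4211.

θ̂_MAP = 0.4211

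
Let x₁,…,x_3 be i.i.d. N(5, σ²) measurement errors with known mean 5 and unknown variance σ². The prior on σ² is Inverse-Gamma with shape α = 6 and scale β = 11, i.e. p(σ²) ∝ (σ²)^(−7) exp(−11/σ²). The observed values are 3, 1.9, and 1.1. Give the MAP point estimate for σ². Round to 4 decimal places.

σ̂²_MAP = 2.9894

Sum of squared deviations about the known mean: SS = (3−5)² + (1.9−5)² + (1.1−5)² = 28.82.
The Normal likelihood contributes (σ²)^(−n/2) exp(−SS/(2σ²)), so the posterior is Inverse-Gamma(α + n/2, β + SS/2) = Inverse-Gamma(7.5, 25.41).
The mode of Inverse-Gamma(a, b) is b/(a+1) = 25.41/8.5 ≈ 2.9894.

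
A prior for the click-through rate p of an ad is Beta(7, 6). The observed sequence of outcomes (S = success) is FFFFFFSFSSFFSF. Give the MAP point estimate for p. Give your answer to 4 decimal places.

p̂_MAP = 0.4000

Prior: Beta(7, 6).
Data: 4 successes in 14 trials (from the sequence). The binomial likelihood contributes p^4(1−p)^10, so the posterior is Beta(7+4, 6+10) = Beta(11, 16).
For Beta(a, b) with a, b > 1 the mode is (a−1)/(a+b−2) = 10/25 ≈ 0.4000.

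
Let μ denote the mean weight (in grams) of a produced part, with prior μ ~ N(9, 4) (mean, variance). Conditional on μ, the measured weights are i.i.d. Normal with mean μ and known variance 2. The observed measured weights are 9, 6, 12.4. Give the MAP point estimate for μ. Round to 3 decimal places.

μ̂_MAP = 9.114

n = 3; x̄ = (9 + 6 + 12.4)/3 = 27.4/3 = 137/15 ≈ 9.1333.
For a Normal prior and Normal likelihood with known variance, the posterior is Normal; its mode equals its mean, the precision-weighted average.
Prior precision 1/σ₀² = 1/4 = 0.25; data precision n/σ² = 3/2 = 1.5.
μ̂ = (0.25·9 + 1.5·(137/15)) / (0.25 + 1.5) = 15.95/1.75 = 319/35 ≈ 9.114.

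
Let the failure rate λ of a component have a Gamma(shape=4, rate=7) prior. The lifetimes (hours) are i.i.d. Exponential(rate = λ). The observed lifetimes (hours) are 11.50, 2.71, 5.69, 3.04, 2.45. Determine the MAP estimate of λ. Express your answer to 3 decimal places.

The Exponential(rate=λ) likelihood is ∝ λ^n e^(−λΣtᵢ). Here n = 5 and Σtᵢ = 11.50 + 2.71 + 5.69 + 3.04 + 2.45 = 25.39.
Posterior ∝ λ^3e^(−7λ) · λ^5e^(−25.39λ) = λ^8e^(−32.39λ), i.e. Gamma(9, 32.39).
Mode = (a−1)/b = 8/32.39 ≈ 0.247.

λ̂_MAP = 0.247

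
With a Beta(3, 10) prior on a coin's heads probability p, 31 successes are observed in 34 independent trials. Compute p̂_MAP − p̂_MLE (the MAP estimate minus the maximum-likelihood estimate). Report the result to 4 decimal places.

Posterior is Beta(34, 13); MAP = (34−1)/(47−2) = 33/45 ≈ 0.73333.
MLE ignores the prior: p̂_MLE = k/n = 31/34 ≈ 0.91176.
Difference = 33/45 − 31/34 = -91/510 ≈ -0.1784.

MAP − MLE = -0.1784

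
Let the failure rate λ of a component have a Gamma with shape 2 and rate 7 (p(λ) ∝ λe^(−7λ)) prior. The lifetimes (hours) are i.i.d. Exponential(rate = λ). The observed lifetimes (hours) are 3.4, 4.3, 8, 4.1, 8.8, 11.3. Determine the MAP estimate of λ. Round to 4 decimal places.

λ̂_MAP = 0.1493

The Exponential(rate=λ) likelihood is ∝ λ^n e^(−λΣtᵢ). Here n = 6 and Σtᵢ = 3.4 + 4.3 + 8 + 4.1 + 8.8 + 11.3 = 39.9.
Posterior ∝ λe^(−7λ) · λ^6e^(−39.9λ) = λ^7e^(−46.9λ), i.e. Gamma(8, 46.9).
Mode = (a−1)/b = 7/46.9 ≈ 0.1493.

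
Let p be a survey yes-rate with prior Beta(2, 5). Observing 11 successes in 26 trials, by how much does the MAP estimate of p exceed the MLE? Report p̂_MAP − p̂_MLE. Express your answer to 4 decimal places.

MAP − MLE = -0.0360

Posterior is Beta(13, 20); MAP = (13−1)/(33−2) = 12/31 ≈ 0.38710.
MLE ignores the prior: p̂_MLE = k/n = 11/26 ≈ 0.42308.
Difference = 12/31 − 11/26 = -29/806 ≈ -0.0360.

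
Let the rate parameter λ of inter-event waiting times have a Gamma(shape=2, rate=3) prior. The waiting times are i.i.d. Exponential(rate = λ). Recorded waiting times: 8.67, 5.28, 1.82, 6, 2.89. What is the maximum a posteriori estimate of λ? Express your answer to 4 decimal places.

The Exponential(rate=λ) likelihood is ∝ λ^n e^(−λΣtᵢ). Here n = 5 and Σtᵢ = 8.67 + 5.28 + 1.82 + 6 + 2.89 = 24.66.
Posterior ∝ λe^(−3λ) · λ^5e^(−24.66λ) = λ^6e^(−27.66λ), i.e. Gamma(7, 27.66).
Mode = (a−1)/b = 6/27.66 ≈ 0.2169.

λ̂_MAP = 0.2169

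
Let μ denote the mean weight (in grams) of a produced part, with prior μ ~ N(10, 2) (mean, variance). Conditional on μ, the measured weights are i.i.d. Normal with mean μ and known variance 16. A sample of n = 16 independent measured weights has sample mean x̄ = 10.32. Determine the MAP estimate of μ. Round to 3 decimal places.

n = 16, x̄ = 10.32.
For a Normal prior and Normal likelihood with known variance, the posterior is Normal; its mode equals its mean, the precision-weighted average.
Prior precision 1/σ₀² = 1/2 = 0.5; data precision n/σ² = 16/16 = 1.
μ̂ = (0.5·10 + 1·10.32) / (0.5 + 1) = 15.32/1.5 = 766/75 ≈ 10.213.

μ̂_MAP = 10.213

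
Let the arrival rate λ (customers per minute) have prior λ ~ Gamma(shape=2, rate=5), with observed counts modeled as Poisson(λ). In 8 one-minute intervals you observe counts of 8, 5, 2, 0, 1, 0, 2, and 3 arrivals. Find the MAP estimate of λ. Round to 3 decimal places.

Σxᵢ = 8+5+2+0+1+0+2+3 = 21, with n = 8.
Posterior ∝ λe^(−5λ) · λ^21e^(−8λ) = λ^22e^(−13λ), i.e. Gamma(shape=23, rate=13).
The mode of a Gamma(a, b) with a ≥ 1 (shape–rate) is (a−1)/b = 22/13 ≈ 1.692.

λ̂_MAP = 1.692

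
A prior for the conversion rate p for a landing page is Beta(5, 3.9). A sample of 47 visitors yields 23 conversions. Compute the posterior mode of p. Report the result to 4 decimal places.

Prior: Beta(5, 3.9).
Data: 23 successes in 47 trials. The binomial likelihood contributes p^23(1−p)^24, so the posterior is Beta(5+23, 3.9+24) = Beta(28, 27.9).
For Beta(a, b) with a, b > 1 the mode is (a−1)/(a+b−2) = 27/53.9 ≈ 0.5009.

p̂_MAP = 0.5009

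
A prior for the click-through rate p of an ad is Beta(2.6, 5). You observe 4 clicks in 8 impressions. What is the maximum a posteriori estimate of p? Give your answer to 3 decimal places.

p̂_MAP = 0.412

Prior: Beta(2.6, 5).
Data: 4 successes in 8 trials. The binomial likelihood contributes p^4(1−p)^4, so the posterior is Beta(2.6+4, 5+4) = Beta(6.6, 9).
For Beta(a, b) with a, b > 1 the mode is (a−1)/(a+b−2) = 5.6/13.6 ≈ 0.412.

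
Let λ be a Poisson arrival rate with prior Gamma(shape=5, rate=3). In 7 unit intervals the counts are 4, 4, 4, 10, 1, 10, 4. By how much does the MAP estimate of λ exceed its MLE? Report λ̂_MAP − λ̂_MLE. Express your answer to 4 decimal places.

MAP − MLE = -1.1857

Σxᵢ = 37. Posterior is Gamma(42, 10); MAP = (42−1)/10 = 41/10 ≈ 4.10000.
MLE = x̄ = 37/7 ≈ 5.28571.
Difference = 41/10 − 37/7 = -83/70 ≈ -1.1857.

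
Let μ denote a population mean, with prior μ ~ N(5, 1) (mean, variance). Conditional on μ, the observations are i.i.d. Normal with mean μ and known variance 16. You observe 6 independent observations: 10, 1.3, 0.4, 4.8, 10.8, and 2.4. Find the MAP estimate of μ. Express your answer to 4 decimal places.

n = 6; x̄ = (10 + 1.3 + 0.4 + 4.8 + 10.8 + 2.4)/6 = 29.7/6 = 4.95.
For a Normal prior and Normal likelihood with known variance, the posterior is Normal; its mode equals its mean, the precision-weighted average.
Prior precision 1/σ₀² = 1/1 = 1; data precision n/σ² = 6/16 = 0.375.
μ̂ = (1·5 + 0.375·4.95) / (1 + 0.375) = 6.85625/1.375 = 1097/220 ≈ 4.9864.

μ̂_MAP = 4.9864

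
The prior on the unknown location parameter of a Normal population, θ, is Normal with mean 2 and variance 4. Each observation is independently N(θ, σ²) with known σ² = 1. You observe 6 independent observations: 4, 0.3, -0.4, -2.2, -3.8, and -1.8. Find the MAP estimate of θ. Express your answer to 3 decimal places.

n = 6; x̄ = (4 + 0.3 + (-0.4) + (-2.2) + (-3.8) + (-1.8))/6 = -3.9/6 = -0.65.
For a Normal prior and Normal likelihood with known variance, the posterior is Normal; its mode equals its mean, the precision-weighted average.
Prior precision 1/σ₀² = 1/4 = 0.25; data precision n/σ² = 6/1 = 6.
θ̂ = (0.25·2 + 6·(-0.65)) / (0.25 + 6) = (-3.4)/6.25 = -0.544.

θ̂_MAP = -0.544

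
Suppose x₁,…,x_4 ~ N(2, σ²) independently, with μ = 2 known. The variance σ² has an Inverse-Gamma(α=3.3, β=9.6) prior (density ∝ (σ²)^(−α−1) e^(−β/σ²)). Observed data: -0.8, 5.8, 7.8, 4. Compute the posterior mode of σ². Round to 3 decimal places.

Sum of squared deviations about the known mean: SS = (-0.8−2)² + (5.8−2)² + (7.8−2)² + (4−2)² = 59.92.
The Normal likelihood contributes (σ²)^(−n/2) exp(−SS/(2σ²)), so the posterior is Inverse-Gamma(α + n/2, β + SS/2) = Inverse-Gamma(5.3, 39.56).
The mode of Inverse-Gamma(a, b) is b/(a+1) = 39.56/6.3 ≈ 6.279.

σ̂²_MAP = 6.279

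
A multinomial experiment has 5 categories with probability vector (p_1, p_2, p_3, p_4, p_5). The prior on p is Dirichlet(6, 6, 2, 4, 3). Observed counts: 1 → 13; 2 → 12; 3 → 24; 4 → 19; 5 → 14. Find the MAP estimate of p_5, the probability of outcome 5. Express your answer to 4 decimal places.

MAP estimate: 0.1633

The posterior is Dirichlet(αᵢ + nᵢ) = Dirichlet(19, 18, 26, 23, 17).
For a Dirichlet(a₁,…,a_K) with all aᵢ > 1, the mode has j-th component (aⱼ − 1)/(Σaᵢ − K).
Here Σaᵢ = 103 and K = 5, so p_5 = (17 − 1)/(103 − 5) = 16/98 ≈ 0.1633.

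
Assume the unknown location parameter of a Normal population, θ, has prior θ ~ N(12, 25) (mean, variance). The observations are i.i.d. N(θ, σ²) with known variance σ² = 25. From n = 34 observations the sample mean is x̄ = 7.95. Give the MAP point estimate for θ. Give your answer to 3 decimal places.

n = 34, x̄ = 7.95.
For a Normal prior and Normal likelihood with known variance, the posterior is Normal; its mode equals its mean, the precision-weighted average.
Prior precision 1/σ₀² = 1/25 = 0.04; data precision n/σ² = 34/25 = 1.36.
θ̂ = (0.04·12 + 1.36·7.95) / (0.04 + 1.36) = 11.292/1.4 = 2823/350 ≈ 8.066.

θ̂_MAP = 8.066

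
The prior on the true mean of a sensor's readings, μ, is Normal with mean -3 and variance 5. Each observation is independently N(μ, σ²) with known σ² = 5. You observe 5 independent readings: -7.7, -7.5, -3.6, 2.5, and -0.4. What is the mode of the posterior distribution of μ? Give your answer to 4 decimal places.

μ̂_MAP = -3.2833

n = 5; x̄ = ((-7.7) + (-7.5) + (-3.6) + 2.5 + (-0.4))/5 = -16.7/5 = -3.34.
For a Normal prior and Normal likelihood with known variance, the posterior is Normal; its mode equals its mean, the precision-weighted average.
Prior precision 1/σ₀² = 1/5 = 0.2; data precision n/σ² = 5/5 = 1.
μ̂ = (0.2·(-3) + 1·(-3.34)) / (0.2 + 1) = (-3.94)/1.2 = -197/60 ≈ -3.2833.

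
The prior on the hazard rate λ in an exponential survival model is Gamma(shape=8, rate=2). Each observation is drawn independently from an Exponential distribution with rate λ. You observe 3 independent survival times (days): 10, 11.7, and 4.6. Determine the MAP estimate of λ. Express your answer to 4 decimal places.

The Exponential(rate=λ) likelihood is ∝ λ^n e^(−λΣtᵢ). Here n = 3 and Σtᵢ = 10 + 11.7 + 4.6 = 26.3.
Posterior ∝ λ^7e^(−2λ) · λ^3e^(−26.3λ) = λ^10e^(−28.3λ), i.e. Gamma(11, 28.3).
Mode = (a−1)/b = 10/28.3 ≈ 0.3534.

λ̂_MAP = 0.3534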